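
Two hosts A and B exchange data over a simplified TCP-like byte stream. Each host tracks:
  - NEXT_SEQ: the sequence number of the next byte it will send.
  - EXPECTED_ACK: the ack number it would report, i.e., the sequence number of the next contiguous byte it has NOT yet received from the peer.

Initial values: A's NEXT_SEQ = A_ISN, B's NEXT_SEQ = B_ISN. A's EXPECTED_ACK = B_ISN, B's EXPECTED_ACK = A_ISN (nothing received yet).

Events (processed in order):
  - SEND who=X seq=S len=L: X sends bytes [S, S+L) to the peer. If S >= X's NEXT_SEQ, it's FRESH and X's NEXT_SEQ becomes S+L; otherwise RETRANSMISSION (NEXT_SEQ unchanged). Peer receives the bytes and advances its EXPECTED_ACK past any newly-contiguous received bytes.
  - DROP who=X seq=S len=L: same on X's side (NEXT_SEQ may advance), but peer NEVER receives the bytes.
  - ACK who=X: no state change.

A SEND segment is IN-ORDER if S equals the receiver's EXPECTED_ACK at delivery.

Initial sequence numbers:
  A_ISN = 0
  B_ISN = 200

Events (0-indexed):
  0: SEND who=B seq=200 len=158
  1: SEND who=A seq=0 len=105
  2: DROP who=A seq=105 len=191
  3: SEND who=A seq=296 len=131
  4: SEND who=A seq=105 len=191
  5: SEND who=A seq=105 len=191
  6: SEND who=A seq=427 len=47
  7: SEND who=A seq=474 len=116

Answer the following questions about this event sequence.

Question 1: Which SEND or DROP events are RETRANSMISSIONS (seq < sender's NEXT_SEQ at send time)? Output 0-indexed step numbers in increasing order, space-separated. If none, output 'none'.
Step 0: SEND seq=200 -> fresh
Step 1: SEND seq=0 -> fresh
Step 2: DROP seq=105 -> fresh
Step 3: SEND seq=296 -> fresh
Step 4: SEND seq=105 -> retransmit
Step 5: SEND seq=105 -> retransmit
Step 6: SEND seq=427 -> fresh
Step 7: SEND seq=474 -> fresh

Answer: 4 5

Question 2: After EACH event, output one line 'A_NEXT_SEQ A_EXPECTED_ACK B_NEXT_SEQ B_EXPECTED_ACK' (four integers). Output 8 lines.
0 358 358 0
105 358 358 105
296 358 358 105
427 358 358 105
427 358 358 427
427 358 358 427
474 358 358 474
590 358 358 590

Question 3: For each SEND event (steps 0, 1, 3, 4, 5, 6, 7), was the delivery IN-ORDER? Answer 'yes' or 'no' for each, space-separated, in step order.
Answer: yes yes no yes no yes yes

Derivation:
Step 0: SEND seq=200 -> in-order
Step 1: SEND seq=0 -> in-order
Step 3: SEND seq=296 -> out-of-order
Step 4: SEND seq=105 -> in-order
Step 5: SEND seq=105 -> out-of-order
Step 6: SEND seq=427 -> in-order
Step 7: SEND seq=474 -> in-order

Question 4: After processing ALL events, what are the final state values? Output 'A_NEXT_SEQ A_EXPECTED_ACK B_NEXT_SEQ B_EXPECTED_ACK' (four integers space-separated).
Answer: 590 358 358 590

Derivation:
After event 0: A_seq=0 A_ack=358 B_seq=358 B_ack=0
After event 1: A_seq=105 A_ack=358 B_seq=358 B_ack=105
After event 2: A_seq=296 A_ack=358 B_seq=358 B_ack=105
After event 3: A_seq=427 A_ack=358 B_seq=358 B_ack=105
After event 4: A_seq=427 A_ack=358 B_seq=358 B_ack=427
After event 5: A_seq=427 A_ack=358 B_seq=358 B_ack=427
After event 6: A_seq=474 A_ack=358 B_seq=358 B_ack=474
After event 7: A_seq=590 A_ack=358 B_seq=358 B_ack=590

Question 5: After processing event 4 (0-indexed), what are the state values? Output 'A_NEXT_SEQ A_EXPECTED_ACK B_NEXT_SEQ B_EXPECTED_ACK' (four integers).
After event 0: A_seq=0 A_ack=358 B_seq=358 B_ack=0
After event 1: A_seq=105 A_ack=358 B_seq=358 B_ack=105
After event 2: A_seq=296 A_ack=358 B_seq=358 B_ack=105
After event 3: A_seq=427 A_ack=358 B_seq=358 B_ack=105
After event 4: A_seq=427 A_ack=358 B_seq=358 B_ack=427

427 358 358 427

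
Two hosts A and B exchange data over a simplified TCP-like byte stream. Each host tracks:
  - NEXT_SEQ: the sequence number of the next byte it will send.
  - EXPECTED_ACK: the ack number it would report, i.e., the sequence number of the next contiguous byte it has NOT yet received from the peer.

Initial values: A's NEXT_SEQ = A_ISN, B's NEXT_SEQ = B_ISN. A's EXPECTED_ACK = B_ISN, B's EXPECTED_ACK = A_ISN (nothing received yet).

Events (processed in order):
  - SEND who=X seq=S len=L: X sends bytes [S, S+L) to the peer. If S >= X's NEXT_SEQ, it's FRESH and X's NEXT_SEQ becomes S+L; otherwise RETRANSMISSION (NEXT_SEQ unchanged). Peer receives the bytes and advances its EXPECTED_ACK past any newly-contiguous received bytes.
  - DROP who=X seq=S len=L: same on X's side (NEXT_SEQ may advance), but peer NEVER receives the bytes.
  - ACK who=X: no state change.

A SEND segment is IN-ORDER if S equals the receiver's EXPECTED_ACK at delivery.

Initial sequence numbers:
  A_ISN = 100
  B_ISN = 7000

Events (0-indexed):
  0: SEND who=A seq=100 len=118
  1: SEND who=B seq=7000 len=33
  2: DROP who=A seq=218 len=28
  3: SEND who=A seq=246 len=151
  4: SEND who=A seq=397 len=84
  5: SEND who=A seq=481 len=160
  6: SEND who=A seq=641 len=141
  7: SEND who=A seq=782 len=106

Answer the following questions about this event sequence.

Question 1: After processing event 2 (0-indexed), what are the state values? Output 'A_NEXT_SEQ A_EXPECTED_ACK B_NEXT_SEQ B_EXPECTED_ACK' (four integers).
After event 0: A_seq=218 A_ack=7000 B_seq=7000 B_ack=218
After event 1: A_seq=218 A_ack=7033 B_seq=7033 B_ack=218
After event 2: A_seq=246 A_ack=7033 B_seq=7033 B_ack=218

246 7033 7033 218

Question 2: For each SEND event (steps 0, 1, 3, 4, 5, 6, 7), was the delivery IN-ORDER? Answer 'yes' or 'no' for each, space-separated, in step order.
Step 0: SEND seq=100 -> in-order
Step 1: SEND seq=7000 -> in-order
Step 3: SEND seq=246 -> out-of-order
Step 4: SEND seq=397 -> out-of-order
Step 5: SEND seq=481 -> out-of-order
Step 6: SEND seq=641 -> out-of-order
Step 7: SEND seq=782 -> out-of-order

Answer: yes yes no no no no no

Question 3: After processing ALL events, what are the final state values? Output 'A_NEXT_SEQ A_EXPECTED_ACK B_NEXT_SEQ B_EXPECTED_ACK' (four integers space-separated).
After event 0: A_seq=218 A_ack=7000 B_seq=7000 B_ack=218
After event 1: A_seq=218 A_ack=7033 B_seq=7033 B_ack=218
After event 2: A_seq=246 A_ack=7033 B_seq=7033 B_ack=218
After event 3: A_seq=397 A_ack=7033 B_seq=7033 B_ack=218
After event 4: A_seq=481 A_ack=7033 B_seq=7033 B_ack=218
After event 5: A_seq=641 A_ack=7033 B_seq=7033 B_ack=218
After event 6: A_seq=782 A_ack=7033 B_seq=7033 B_ack=218
After event 7: A_seq=888 A_ack=7033 B_seq=7033 B_ack=218

Answer: 888 7033 7033 218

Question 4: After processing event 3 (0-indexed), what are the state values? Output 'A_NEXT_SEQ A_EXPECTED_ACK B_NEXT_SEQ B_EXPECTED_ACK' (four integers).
After event 0: A_seq=218 A_ack=7000 B_seq=7000 B_ack=218
After event 1: A_seq=218 A_ack=7033 B_seq=7033 B_ack=218
After event 2: A_seq=246 A_ack=7033 B_seq=7033 B_ack=218
After event 3: A_seq=397 A_ack=7033 B_seq=7033 B_ack=218

397 7033 7033 218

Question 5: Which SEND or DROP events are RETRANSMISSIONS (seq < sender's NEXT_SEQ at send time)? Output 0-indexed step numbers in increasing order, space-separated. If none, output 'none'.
Step 0: SEND seq=100 -> fresh
Step 1: SEND seq=7000 -> fresh
Step 2: DROP seq=218 -> fresh
Step 3: SEND seq=246 -> fresh
Step 4: SEND seq=397 -> fresh
Step 5: SEND seq=481 -> fresh
Step 6: SEND seq=641 -> fresh
Step 7: SEND seq=782 -> fresh

Answer: none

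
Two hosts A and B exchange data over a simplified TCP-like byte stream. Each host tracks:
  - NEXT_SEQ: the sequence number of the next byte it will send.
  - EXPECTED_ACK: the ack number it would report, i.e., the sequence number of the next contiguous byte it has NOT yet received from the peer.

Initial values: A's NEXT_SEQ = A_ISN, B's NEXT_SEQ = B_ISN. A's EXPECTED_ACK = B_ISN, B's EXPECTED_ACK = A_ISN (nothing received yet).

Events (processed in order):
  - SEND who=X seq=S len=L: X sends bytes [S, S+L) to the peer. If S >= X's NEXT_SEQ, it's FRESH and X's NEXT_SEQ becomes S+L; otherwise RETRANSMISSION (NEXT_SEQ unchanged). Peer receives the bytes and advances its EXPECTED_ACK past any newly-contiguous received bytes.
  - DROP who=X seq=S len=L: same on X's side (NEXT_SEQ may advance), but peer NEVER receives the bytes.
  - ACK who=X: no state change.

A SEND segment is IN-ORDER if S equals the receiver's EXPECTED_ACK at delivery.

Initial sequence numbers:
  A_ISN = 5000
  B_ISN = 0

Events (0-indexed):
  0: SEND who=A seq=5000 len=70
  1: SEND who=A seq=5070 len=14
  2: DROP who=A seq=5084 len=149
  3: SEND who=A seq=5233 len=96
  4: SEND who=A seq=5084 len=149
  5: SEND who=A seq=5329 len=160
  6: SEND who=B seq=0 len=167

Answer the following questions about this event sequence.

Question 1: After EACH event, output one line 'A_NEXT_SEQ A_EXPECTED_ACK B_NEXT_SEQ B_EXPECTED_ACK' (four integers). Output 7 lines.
5070 0 0 5070
5084 0 0 5084
5233 0 0 5084
5329 0 0 5084
5329 0 0 5329
5489 0 0 5489
5489 167 167 5489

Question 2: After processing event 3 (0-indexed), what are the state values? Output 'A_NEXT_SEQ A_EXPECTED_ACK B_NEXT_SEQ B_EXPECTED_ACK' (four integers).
After event 0: A_seq=5070 A_ack=0 B_seq=0 B_ack=5070
After event 1: A_seq=5084 A_ack=0 B_seq=0 B_ack=5084
After event 2: A_seq=5233 A_ack=0 B_seq=0 B_ack=5084
After event 3: A_seq=5329 A_ack=0 B_seq=0 B_ack=5084

5329 0 0 5084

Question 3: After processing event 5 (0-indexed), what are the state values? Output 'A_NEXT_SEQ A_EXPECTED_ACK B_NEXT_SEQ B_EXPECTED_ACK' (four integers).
After event 0: A_seq=5070 A_ack=0 B_seq=0 B_ack=5070
After event 1: A_seq=5084 A_ack=0 B_seq=0 B_ack=5084
After event 2: A_seq=5233 A_ack=0 B_seq=0 B_ack=5084
After event 3: A_seq=5329 A_ack=0 B_seq=0 B_ack=5084
After event 4: A_seq=5329 A_ack=0 B_seq=0 B_ack=5329
After event 5: A_seq=5489 A_ack=0 B_seq=0 B_ack=5489

5489 0 0 5489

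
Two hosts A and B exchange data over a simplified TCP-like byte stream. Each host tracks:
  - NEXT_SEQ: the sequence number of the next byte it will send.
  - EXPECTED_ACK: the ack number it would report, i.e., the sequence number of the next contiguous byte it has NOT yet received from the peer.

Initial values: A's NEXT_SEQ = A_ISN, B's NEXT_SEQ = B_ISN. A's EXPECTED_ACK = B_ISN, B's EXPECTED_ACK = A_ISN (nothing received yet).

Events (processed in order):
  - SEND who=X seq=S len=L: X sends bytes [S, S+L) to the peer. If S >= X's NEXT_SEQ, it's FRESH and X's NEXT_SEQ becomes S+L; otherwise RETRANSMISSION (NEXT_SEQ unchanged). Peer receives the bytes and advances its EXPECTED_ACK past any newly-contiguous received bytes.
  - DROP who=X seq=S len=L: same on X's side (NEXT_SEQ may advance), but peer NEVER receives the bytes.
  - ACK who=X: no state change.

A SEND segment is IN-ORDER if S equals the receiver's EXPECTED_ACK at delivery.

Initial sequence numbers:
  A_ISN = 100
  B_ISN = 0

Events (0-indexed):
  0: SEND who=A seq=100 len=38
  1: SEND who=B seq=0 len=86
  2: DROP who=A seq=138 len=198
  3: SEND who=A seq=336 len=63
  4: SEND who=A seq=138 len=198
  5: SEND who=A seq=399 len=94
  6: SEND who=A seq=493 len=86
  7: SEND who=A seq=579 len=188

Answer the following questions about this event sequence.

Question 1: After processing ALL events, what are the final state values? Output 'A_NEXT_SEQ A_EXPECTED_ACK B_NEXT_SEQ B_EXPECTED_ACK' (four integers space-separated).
After event 0: A_seq=138 A_ack=0 B_seq=0 B_ack=138
After event 1: A_seq=138 A_ack=86 B_seq=86 B_ack=138
After event 2: A_seq=336 A_ack=86 B_seq=86 B_ack=138
After event 3: A_seq=399 A_ack=86 B_seq=86 B_ack=138
After event 4: A_seq=399 A_ack=86 B_seq=86 B_ack=399
After event 5: A_seq=493 A_ack=86 B_seq=86 B_ack=493
After event 6: A_seq=579 A_ack=86 B_seq=86 B_ack=579
After event 7: A_seq=767 A_ack=86 B_seq=86 B_ack=767

Answer: 767 86 86 767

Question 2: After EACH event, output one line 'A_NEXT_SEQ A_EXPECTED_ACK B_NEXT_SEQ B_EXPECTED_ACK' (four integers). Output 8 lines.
138 0 0 138
138 86 86 138
336 86 86 138
399 86 86 138
399 86 86 399
493 86 86 493
579 86 86 579
767 86 86 767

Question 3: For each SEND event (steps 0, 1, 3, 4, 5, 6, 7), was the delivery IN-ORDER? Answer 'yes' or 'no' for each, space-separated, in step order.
Answer: yes yes no yes yes yes yes

Derivation:
Step 0: SEND seq=100 -> in-order
Step 1: SEND seq=0 -> in-order
Step 3: SEND seq=336 -> out-of-order
Step 4: SEND seq=138 -> in-order
Step 5: SEND seq=399 -> in-order
Step 6: SEND seq=493 -> in-order
Step 7: SEND seq=579 -> in-order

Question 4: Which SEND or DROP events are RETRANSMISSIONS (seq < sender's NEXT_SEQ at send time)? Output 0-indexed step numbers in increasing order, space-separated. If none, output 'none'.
Answer: 4

Derivation:
Step 0: SEND seq=100 -> fresh
Step 1: SEND seq=0 -> fresh
Step 2: DROP seq=138 -> fresh
Step 3: SEND seq=336 -> fresh
Step 4: SEND seq=138 -> retransmit
Step 5: SEND seq=399 -> fresh
Step 6: SEND seq=493 -> fresh
Step 7: SEND seq=579 -> fresh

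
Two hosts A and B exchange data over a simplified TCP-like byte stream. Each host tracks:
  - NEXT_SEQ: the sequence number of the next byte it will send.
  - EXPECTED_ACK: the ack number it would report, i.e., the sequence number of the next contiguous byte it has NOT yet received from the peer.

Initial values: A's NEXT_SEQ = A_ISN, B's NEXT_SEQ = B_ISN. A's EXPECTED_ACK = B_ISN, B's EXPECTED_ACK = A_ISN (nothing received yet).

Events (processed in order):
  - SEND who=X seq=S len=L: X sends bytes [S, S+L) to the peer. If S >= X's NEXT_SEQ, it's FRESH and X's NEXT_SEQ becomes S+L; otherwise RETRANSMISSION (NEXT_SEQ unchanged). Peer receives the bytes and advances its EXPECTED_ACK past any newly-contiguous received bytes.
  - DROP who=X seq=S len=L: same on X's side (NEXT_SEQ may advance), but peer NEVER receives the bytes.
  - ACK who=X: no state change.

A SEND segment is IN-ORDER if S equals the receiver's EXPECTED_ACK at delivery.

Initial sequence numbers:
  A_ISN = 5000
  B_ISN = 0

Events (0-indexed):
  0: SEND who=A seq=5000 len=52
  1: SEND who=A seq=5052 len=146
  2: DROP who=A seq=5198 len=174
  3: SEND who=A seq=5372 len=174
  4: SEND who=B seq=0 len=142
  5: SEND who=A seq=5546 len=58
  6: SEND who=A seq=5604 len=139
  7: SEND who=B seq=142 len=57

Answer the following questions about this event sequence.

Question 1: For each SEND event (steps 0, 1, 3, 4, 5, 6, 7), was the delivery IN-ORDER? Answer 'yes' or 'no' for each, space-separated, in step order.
Step 0: SEND seq=5000 -> in-order
Step 1: SEND seq=5052 -> in-order
Step 3: SEND seq=5372 -> out-of-order
Step 4: SEND seq=0 -> in-order
Step 5: SEND seq=5546 -> out-of-order
Step 6: SEND seq=5604 -> out-of-order
Step 7: SEND seq=142 -> in-order

Answer: yes yes no yes no no yes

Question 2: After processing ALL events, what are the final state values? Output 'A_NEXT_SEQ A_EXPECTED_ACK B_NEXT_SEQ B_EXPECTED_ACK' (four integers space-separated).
Answer: 5743 199 199 5198

Derivation:
After event 0: A_seq=5052 A_ack=0 B_seq=0 B_ack=5052
After event 1: A_seq=5198 A_ack=0 B_seq=0 B_ack=5198
After event 2: A_seq=5372 A_ack=0 B_seq=0 B_ack=5198
After event 3: A_seq=5546 A_ack=0 B_seq=0 B_ack=5198
After event 4: A_seq=5546 A_ack=142 B_seq=142 B_ack=5198
After event 5: A_seq=5604 A_ack=142 B_seq=142 B_ack=5198
After event 6: A_seq=5743 A_ack=142 B_seq=142 B_ack=5198
After event 7: A_seq=5743 A_ack=199 B_seq=199 B_ack=5198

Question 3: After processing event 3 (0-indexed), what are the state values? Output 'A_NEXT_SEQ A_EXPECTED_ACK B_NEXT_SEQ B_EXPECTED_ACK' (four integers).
After event 0: A_seq=5052 A_ack=0 B_seq=0 B_ack=5052
After event 1: A_seq=5198 A_ack=0 B_seq=0 B_ack=5198
After event 2: A_seq=5372 A_ack=0 B_seq=0 B_ack=5198
After event 3: A_seq=5546 A_ack=0 B_seq=0 B_ack=5198

5546 0 0 5198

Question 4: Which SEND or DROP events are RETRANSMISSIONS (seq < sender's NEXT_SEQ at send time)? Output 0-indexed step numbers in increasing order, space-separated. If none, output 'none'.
Answer: none

Derivation:
Step 0: SEND seq=5000 -> fresh
Step 1: SEND seq=5052 -> fresh
Step 2: DROP seq=5198 -> fresh
Step 3: SEND seq=5372 -> fresh
Step 4: SEND seq=0 -> fresh
Step 5: SEND seq=5546 -> fresh
Step 6: SEND seq=5604 -> fresh
Step 7: SEND seq=142 -> fresh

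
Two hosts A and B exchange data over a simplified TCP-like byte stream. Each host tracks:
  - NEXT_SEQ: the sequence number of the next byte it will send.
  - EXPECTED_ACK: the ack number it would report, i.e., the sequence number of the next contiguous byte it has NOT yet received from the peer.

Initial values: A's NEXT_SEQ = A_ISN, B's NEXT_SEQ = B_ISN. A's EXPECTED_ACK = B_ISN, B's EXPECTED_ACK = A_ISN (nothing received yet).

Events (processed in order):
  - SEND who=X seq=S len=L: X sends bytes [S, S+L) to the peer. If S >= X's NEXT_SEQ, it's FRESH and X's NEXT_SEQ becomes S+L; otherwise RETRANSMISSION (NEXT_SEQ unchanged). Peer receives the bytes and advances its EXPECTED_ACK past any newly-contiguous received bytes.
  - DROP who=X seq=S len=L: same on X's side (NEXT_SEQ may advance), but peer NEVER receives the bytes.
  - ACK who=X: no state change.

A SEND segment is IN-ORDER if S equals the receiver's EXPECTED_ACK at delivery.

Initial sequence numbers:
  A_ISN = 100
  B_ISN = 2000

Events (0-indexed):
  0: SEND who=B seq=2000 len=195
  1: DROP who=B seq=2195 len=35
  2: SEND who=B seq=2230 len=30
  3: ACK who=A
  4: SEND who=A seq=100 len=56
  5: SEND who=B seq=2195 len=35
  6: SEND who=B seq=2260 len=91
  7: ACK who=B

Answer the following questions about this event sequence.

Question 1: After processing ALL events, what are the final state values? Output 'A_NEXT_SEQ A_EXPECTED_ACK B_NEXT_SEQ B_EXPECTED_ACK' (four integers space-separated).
Answer: 156 2351 2351 156

Derivation:
After event 0: A_seq=100 A_ack=2195 B_seq=2195 B_ack=100
After event 1: A_seq=100 A_ack=2195 B_seq=2230 B_ack=100
After event 2: A_seq=100 A_ack=2195 B_seq=2260 B_ack=100
After event 3: A_seq=100 A_ack=2195 B_seq=2260 B_ack=100
After event 4: A_seq=156 A_ack=2195 B_seq=2260 B_ack=156
After event 5: A_seq=156 A_ack=2260 B_seq=2260 B_ack=156
After event 6: A_seq=156 A_ack=2351 B_seq=2351 B_ack=156
After event 7: A_seq=156 A_ack=2351 B_seq=2351 B_ack=156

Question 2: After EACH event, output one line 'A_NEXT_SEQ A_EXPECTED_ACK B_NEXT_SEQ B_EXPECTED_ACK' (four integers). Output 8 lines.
100 2195 2195 100
100 2195 2230 100
100 2195 2260 100
100 2195 2260 100
156 2195 2260 156
156 2260 2260 156
156 2351 2351 156
156 2351 2351 156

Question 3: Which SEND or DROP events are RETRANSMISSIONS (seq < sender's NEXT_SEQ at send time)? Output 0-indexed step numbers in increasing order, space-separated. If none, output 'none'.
Step 0: SEND seq=2000 -> fresh
Step 1: DROP seq=2195 -> fresh
Step 2: SEND seq=2230 -> fresh
Step 4: SEND seq=100 -> fresh
Step 5: SEND seq=2195 -> retransmit
Step 6: SEND seq=2260 -> fresh

Answer: 5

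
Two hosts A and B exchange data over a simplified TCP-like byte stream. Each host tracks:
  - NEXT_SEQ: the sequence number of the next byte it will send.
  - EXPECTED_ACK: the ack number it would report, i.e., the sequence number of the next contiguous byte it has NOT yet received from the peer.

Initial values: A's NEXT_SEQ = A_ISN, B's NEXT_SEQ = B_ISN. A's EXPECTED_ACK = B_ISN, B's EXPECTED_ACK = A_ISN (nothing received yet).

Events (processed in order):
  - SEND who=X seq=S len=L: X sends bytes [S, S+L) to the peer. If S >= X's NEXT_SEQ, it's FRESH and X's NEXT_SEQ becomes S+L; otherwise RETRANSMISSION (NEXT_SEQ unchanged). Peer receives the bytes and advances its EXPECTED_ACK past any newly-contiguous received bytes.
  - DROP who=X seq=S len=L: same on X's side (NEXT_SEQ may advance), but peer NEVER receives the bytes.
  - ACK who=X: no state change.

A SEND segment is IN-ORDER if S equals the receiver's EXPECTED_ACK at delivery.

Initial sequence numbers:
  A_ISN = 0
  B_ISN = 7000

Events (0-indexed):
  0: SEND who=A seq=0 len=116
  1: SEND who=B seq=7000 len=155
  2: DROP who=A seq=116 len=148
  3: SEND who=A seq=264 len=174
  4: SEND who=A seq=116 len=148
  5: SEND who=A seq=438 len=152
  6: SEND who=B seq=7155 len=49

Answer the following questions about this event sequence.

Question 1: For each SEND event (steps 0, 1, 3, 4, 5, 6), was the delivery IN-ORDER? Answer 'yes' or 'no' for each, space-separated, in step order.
Answer: yes yes no yes yes yes

Derivation:
Step 0: SEND seq=0 -> in-order
Step 1: SEND seq=7000 -> in-order
Step 3: SEND seq=264 -> out-of-order
Step 4: SEND seq=116 -> in-order
Step 5: SEND seq=438 -> in-order
Step 6: SEND seq=7155 -> in-order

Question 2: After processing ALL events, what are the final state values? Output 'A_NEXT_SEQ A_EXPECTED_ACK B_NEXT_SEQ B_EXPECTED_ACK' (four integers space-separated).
After event 0: A_seq=116 A_ack=7000 B_seq=7000 B_ack=116
After event 1: A_seq=116 A_ack=7155 B_seq=7155 B_ack=116
After event 2: A_seq=264 A_ack=7155 B_seq=7155 B_ack=116
After event 3: A_seq=438 A_ack=7155 B_seq=7155 B_ack=116
After event 4: A_seq=438 A_ack=7155 B_seq=7155 B_ack=438
After event 5: A_seq=590 A_ack=7155 B_seq=7155 B_ack=590
After event 6: A_seq=590 A_ack=7204 B_seq=7204 B_ack=590

Answer: 590 7204 7204 590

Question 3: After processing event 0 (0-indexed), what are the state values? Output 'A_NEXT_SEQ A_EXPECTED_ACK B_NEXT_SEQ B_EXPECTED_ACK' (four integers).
After event 0: A_seq=116 A_ack=7000 B_seq=7000 B_ack=116

116 7000 7000 116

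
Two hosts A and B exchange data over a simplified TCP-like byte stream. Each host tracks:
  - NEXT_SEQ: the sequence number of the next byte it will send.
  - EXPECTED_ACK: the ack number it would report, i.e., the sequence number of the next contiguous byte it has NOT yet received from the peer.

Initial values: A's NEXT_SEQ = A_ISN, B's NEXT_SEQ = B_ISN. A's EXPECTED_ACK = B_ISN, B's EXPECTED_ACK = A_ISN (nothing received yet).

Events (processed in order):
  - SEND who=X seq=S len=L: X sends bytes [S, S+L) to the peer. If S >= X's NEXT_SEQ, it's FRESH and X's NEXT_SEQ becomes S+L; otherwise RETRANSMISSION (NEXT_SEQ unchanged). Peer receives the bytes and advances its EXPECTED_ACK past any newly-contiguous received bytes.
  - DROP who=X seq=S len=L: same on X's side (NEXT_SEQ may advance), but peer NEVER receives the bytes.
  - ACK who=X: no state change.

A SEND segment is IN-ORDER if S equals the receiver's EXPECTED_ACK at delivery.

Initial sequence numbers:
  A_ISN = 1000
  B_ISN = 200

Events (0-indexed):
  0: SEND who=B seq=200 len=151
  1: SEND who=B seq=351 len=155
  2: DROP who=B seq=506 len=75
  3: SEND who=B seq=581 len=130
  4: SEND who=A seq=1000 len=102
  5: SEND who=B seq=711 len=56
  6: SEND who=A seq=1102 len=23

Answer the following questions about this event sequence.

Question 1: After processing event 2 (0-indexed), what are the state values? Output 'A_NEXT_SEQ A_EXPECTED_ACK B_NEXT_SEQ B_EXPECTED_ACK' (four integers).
After event 0: A_seq=1000 A_ack=351 B_seq=351 B_ack=1000
After event 1: A_seq=1000 A_ack=506 B_seq=506 B_ack=1000
After event 2: A_seq=1000 A_ack=506 B_seq=581 B_ack=1000

1000 506 581 1000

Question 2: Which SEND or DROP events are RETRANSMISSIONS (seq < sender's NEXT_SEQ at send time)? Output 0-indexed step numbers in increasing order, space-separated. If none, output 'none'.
Step 0: SEND seq=200 -> fresh
Step 1: SEND seq=351 -> fresh
Step 2: DROP seq=506 -> fresh
Step 3: SEND seq=581 -> fresh
Step 4: SEND seq=1000 -> fresh
Step 5: SEND seq=711 -> fresh
Step 6: SEND seq=1102 -> fresh

Answer: none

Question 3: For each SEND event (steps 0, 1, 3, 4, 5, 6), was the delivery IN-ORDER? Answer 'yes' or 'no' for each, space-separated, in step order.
Answer: yes yes no yes no yes

Derivation:
Step 0: SEND seq=200 -> in-order
Step 1: SEND seq=351 -> in-order
Step 3: SEND seq=581 -> out-of-order
Step 4: SEND seq=1000 -> in-order
Step 5: SEND seq=711 -> out-of-order
Step 6: SEND seq=1102 -> in-order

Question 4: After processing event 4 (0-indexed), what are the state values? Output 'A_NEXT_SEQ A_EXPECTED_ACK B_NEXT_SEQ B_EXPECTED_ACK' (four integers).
After event 0: A_seq=1000 A_ack=351 B_seq=351 B_ack=1000
After event 1: A_seq=1000 A_ack=506 B_seq=506 B_ack=1000
After event 2: A_seq=1000 A_ack=506 B_seq=581 B_ack=1000
After event 3: A_seq=1000 A_ack=506 B_seq=711 B_ack=1000
After event 4: A_seq=1102 A_ack=506 B_seq=711 B_ack=1102

1102 506 711 1102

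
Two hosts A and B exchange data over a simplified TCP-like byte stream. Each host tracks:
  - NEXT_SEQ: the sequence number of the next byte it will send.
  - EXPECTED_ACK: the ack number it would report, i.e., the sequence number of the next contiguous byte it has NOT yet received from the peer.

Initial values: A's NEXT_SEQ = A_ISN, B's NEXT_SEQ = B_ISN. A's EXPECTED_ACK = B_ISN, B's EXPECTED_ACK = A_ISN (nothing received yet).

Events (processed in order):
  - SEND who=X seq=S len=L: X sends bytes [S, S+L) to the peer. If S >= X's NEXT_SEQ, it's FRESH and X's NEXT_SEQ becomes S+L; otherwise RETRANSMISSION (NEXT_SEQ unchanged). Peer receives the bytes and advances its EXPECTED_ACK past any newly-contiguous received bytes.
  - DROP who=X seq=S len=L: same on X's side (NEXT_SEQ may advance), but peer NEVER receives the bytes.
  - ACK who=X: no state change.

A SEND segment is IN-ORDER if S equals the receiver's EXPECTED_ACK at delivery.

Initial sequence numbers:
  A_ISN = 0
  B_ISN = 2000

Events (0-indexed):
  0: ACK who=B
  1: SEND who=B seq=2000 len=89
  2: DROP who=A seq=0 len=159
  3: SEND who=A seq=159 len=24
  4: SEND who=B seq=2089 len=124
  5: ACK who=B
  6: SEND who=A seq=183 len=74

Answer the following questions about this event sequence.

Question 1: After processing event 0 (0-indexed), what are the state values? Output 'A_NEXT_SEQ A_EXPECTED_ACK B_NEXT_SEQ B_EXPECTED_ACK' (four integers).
After event 0: A_seq=0 A_ack=2000 B_seq=2000 B_ack=0

0 2000 2000 0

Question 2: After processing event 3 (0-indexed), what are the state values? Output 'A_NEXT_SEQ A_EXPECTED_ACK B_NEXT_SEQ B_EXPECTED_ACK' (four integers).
After event 0: A_seq=0 A_ack=2000 B_seq=2000 B_ack=0
After event 1: A_seq=0 A_ack=2089 B_seq=2089 B_ack=0
After event 2: A_seq=159 A_ack=2089 B_seq=2089 B_ack=0
After event 3: A_seq=183 A_ack=2089 B_seq=2089 B_ack=0

183 2089 2089 0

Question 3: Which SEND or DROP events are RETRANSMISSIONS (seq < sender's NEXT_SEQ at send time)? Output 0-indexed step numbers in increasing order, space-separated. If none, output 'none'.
Step 1: SEND seq=2000 -> fresh
Step 2: DROP seq=0 -> fresh
Step 3: SEND seq=159 -> fresh
Step 4: SEND seq=2089 -> fresh
Step 6: SEND seq=183 -> fresh

Answer: none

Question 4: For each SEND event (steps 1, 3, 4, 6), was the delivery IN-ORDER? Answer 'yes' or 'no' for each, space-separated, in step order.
Answer: yes no yes no

Derivation:
Step 1: SEND seq=2000 -> in-order
Step 3: SEND seq=159 -> out-of-order
Step 4: SEND seq=2089 -> in-order
Step 6: SEND seq=183 -> out-of-order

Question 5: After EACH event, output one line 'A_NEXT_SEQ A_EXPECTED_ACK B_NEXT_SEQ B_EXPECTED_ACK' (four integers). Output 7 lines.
0 2000 2000 0
0 2089 2089 0
159 2089 2089 0
183 2089 2089 0
183 2213 2213 0
183 2213 2213 0
257 2213 2213 0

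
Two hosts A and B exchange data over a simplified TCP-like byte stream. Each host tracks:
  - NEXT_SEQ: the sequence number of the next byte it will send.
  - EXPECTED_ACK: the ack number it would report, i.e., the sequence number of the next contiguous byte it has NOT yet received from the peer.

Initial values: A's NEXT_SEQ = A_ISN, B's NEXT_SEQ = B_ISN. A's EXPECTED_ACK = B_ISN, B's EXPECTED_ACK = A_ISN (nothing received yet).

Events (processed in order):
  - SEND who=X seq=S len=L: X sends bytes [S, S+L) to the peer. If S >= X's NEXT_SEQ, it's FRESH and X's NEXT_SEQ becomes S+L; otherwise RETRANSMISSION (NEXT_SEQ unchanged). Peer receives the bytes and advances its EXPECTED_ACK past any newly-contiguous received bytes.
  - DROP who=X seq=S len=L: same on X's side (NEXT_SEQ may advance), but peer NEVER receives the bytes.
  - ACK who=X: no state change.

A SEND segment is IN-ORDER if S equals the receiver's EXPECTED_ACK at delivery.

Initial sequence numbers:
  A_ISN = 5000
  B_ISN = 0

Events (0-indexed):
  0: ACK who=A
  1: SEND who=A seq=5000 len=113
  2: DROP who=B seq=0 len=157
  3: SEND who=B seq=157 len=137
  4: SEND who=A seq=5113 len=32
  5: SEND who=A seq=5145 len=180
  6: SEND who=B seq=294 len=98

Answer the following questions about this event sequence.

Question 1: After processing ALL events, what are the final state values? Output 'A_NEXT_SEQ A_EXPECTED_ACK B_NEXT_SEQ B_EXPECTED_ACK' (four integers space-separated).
Answer: 5325 0 392 5325

Derivation:
After event 0: A_seq=5000 A_ack=0 B_seq=0 B_ack=5000
After event 1: A_seq=5113 A_ack=0 B_seq=0 B_ack=5113
After event 2: A_seq=5113 A_ack=0 B_seq=157 B_ack=5113
After event 3: A_seq=5113 A_ack=0 B_seq=294 B_ack=5113
After event 4: A_seq=5145 A_ack=0 B_seq=294 B_ack=5145
After event 5: A_seq=5325 A_ack=0 B_seq=294 B_ack=5325
After event 6: A_seq=5325 A_ack=0 B_seq=392 B_ack=5325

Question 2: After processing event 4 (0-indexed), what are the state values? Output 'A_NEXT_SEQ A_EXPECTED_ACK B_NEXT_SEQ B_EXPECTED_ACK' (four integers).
After event 0: A_seq=5000 A_ack=0 B_seq=0 B_ack=5000
After event 1: A_seq=5113 A_ack=0 B_seq=0 B_ack=5113
After event 2: A_seq=5113 A_ack=0 B_seq=157 B_ack=5113
After event 3: A_seq=5113 A_ack=0 B_seq=294 B_ack=5113
After event 4: A_seq=5145 A_ack=0 B_seq=294 B_ack=5145

5145 0 294 5145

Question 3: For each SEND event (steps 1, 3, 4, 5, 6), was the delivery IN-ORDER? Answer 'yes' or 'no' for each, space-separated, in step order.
Answer: yes no yes yes no

Derivation:
Step 1: SEND seq=5000 -> in-order
Step 3: SEND seq=157 -> out-of-order
Step 4: SEND seq=5113 -> in-order
Step 5: SEND seq=5145 -> in-order
Step 6: SEND seq=294 -> out-of-order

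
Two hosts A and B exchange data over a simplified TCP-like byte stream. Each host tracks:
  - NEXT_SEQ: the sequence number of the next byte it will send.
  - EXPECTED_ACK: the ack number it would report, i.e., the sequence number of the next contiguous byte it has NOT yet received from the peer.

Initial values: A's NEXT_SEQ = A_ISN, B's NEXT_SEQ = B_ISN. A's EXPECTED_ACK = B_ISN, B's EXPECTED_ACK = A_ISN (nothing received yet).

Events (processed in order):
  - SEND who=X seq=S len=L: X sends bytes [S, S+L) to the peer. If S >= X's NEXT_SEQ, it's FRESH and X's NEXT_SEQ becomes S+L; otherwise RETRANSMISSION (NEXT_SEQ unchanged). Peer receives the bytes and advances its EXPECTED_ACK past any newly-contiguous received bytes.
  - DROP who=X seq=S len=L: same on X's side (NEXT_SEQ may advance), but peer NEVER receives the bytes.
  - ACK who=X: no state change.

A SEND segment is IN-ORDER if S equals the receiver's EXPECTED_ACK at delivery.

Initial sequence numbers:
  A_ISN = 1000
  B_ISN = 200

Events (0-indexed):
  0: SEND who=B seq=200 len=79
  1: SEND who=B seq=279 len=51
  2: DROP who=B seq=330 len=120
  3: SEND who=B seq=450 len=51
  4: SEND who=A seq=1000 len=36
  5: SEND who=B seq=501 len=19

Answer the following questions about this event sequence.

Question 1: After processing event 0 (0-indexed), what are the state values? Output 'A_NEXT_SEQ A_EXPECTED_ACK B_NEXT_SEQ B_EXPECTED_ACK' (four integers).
After event 0: A_seq=1000 A_ack=279 B_seq=279 B_ack=1000

1000 279 279 1000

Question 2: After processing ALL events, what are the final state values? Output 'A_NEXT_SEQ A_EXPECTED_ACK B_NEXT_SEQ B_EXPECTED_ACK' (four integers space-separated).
After event 0: A_seq=1000 A_ack=279 B_seq=279 B_ack=1000
After event 1: A_seq=1000 A_ack=330 B_seq=330 B_ack=1000
After event 2: A_seq=1000 A_ack=330 B_seq=450 B_ack=1000
After event 3: A_seq=1000 A_ack=330 B_seq=501 B_ack=1000
After event 4: A_seq=1036 A_ack=330 B_seq=501 B_ack=1036
After event 5: A_seq=1036 A_ack=330 B_seq=520 B_ack=1036

Answer: 1036 330 520 1036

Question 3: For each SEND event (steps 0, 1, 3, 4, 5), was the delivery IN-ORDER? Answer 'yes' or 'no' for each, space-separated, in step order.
Step 0: SEND seq=200 -> in-order
Step 1: SEND seq=279 -> in-order
Step 3: SEND seq=450 -> out-of-order
Step 4: SEND seq=1000 -> in-order
Step 5: SEND seq=501 -> out-of-order

Answer: yes yes no yes no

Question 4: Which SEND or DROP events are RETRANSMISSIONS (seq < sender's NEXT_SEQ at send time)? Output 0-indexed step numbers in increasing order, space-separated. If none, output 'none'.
Step 0: SEND seq=200 -> fresh
Step 1: SEND seq=279 -> fresh
Step 2: DROP seq=330 -> fresh
Step 3: SEND seq=450 -> fresh
Step 4: SEND seq=1000 -> fresh
Step 5: SEND seq=501 -> fresh

Answer: none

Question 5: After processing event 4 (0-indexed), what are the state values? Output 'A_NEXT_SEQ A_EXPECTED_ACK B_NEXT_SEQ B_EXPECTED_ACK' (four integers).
After event 0: A_seq=1000 A_ack=279 B_seq=279 B_ack=1000
After event 1: A_seq=1000 A_ack=330 B_seq=330 B_ack=1000
After event 2: A_seq=1000 A_ack=330 B_seq=450 B_ack=1000
After event 3: A_seq=1000 A_ack=330 B_seq=501 B_ack=1000
After event 4: A_seq=1036 A_ack=330 B_seq=501 B_ack=1036

1036 330 501 1036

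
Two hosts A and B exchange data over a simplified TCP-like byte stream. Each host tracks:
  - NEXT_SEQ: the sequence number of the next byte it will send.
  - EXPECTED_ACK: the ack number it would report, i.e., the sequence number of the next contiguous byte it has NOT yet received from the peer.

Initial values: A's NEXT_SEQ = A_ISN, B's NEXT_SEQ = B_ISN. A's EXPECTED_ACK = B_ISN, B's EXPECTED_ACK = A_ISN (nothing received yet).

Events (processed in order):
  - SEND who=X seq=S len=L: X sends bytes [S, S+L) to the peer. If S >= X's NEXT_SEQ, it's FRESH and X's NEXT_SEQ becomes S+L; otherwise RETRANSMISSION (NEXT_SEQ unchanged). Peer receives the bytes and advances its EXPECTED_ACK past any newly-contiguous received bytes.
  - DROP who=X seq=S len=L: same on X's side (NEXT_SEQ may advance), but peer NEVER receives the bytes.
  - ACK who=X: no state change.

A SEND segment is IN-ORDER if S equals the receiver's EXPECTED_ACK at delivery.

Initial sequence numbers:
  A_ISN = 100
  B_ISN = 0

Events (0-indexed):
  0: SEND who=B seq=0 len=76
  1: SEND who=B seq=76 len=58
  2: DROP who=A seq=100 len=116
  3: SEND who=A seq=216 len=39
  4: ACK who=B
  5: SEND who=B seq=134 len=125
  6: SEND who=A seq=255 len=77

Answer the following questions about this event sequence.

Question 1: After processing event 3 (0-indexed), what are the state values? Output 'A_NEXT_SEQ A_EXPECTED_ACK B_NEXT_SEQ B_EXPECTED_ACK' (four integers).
After event 0: A_seq=100 A_ack=76 B_seq=76 B_ack=100
After event 1: A_seq=100 A_ack=134 B_seq=134 B_ack=100
After event 2: A_seq=216 A_ack=134 B_seq=134 B_ack=100
After event 3: A_seq=255 A_ack=134 B_seq=134 B_ack=100

255 134 134 100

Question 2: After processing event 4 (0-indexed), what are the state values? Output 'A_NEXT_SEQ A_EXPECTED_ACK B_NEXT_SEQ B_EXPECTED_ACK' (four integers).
After event 0: A_seq=100 A_ack=76 B_seq=76 B_ack=100
After event 1: A_seq=100 A_ack=134 B_seq=134 B_ack=100
After event 2: A_seq=216 A_ack=134 B_seq=134 B_ack=100
After event 3: A_seq=255 A_ack=134 B_seq=134 B_ack=100
After event 4: A_seq=255 A_ack=134 B_seq=134 B_ack=100

255 134 134 100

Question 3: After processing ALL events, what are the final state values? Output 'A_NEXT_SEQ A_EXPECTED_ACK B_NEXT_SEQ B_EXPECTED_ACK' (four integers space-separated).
Answer: 332 259 259 100

Derivation:
After event 0: A_seq=100 A_ack=76 B_seq=76 B_ack=100
After event 1: A_seq=100 A_ack=134 B_seq=134 B_ack=100
After event 2: A_seq=216 A_ack=134 B_seq=134 B_ack=100
After event 3: A_seq=255 A_ack=134 B_seq=134 B_ack=100
After event 4: A_seq=255 A_ack=134 B_seq=134 B_ack=100
After event 5: A_seq=255 A_ack=259 B_seq=259 B_ack=100
After event 6: A_seq=332 A_ack=259 B_seq=259 B_ack=100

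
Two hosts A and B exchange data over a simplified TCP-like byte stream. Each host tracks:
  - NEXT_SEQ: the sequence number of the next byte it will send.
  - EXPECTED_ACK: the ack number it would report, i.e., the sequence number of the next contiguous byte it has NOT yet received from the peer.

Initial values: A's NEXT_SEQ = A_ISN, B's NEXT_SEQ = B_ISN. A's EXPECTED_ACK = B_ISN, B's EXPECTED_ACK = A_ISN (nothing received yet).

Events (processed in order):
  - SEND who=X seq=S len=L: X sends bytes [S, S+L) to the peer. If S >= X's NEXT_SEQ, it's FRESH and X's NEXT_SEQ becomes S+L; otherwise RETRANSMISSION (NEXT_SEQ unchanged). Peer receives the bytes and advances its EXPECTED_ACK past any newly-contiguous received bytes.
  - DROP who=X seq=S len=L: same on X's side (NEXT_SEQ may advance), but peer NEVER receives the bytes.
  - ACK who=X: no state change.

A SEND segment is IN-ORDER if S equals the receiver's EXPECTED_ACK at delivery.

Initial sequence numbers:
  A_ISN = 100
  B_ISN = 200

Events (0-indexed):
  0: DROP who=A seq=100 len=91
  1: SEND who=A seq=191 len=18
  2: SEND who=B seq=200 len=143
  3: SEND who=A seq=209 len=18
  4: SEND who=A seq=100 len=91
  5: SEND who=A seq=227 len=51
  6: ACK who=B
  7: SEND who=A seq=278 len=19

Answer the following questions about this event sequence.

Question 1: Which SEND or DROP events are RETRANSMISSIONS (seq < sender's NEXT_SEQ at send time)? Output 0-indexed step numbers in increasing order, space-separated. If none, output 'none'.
Step 0: DROP seq=100 -> fresh
Step 1: SEND seq=191 -> fresh
Step 2: SEND seq=200 -> fresh
Step 3: SEND seq=209 -> fresh
Step 4: SEND seq=100 -> retransmit
Step 5: SEND seq=227 -> fresh
Step 7: SEND seq=278 -> fresh

Answer: 4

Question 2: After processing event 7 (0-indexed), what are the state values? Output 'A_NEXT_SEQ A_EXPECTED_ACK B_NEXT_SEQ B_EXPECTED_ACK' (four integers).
After event 0: A_seq=191 A_ack=200 B_seq=200 B_ack=100
After event 1: A_seq=209 A_ack=200 B_seq=200 B_ack=100
After event 2: A_seq=209 A_ack=343 B_seq=343 B_ack=100
After event 3: A_seq=227 A_ack=343 B_seq=343 B_ack=100
After event 4: A_seq=227 A_ack=343 B_seq=343 B_ack=227
After event 5: A_seq=278 A_ack=343 B_seq=343 B_ack=278
After event 6: A_seq=278 A_ack=343 B_seq=343 B_ack=278
After event 7: A_seq=297 A_ack=343 B_seq=343 B_ack=297

297 343 343 297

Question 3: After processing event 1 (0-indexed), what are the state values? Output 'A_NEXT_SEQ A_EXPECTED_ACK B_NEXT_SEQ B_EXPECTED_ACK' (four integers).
After event 0: A_seq=191 A_ack=200 B_seq=200 B_ack=100
After event 1: A_seq=209 A_ack=200 B_seq=200 B_ack=100

209 200 200 100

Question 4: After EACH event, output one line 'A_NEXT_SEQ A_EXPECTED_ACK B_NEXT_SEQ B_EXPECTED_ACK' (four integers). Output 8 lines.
191 200 200 100
209 200 200 100
209 343 343 100
227 343 343 100
227 343 343 227
278 343 343 278
278 343 343 278
297 343 343 297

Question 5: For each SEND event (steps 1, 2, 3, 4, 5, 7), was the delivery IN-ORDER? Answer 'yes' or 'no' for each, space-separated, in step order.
Step 1: SEND seq=191 -> out-of-order
Step 2: SEND seq=200 -> in-order
Step 3: SEND seq=209 -> out-of-order
Step 4: SEND seq=100 -> in-order
Step 5: SEND seq=227 -> in-order
Step 7: SEND seq=278 -> in-order

Answer: no yes no yes yes yes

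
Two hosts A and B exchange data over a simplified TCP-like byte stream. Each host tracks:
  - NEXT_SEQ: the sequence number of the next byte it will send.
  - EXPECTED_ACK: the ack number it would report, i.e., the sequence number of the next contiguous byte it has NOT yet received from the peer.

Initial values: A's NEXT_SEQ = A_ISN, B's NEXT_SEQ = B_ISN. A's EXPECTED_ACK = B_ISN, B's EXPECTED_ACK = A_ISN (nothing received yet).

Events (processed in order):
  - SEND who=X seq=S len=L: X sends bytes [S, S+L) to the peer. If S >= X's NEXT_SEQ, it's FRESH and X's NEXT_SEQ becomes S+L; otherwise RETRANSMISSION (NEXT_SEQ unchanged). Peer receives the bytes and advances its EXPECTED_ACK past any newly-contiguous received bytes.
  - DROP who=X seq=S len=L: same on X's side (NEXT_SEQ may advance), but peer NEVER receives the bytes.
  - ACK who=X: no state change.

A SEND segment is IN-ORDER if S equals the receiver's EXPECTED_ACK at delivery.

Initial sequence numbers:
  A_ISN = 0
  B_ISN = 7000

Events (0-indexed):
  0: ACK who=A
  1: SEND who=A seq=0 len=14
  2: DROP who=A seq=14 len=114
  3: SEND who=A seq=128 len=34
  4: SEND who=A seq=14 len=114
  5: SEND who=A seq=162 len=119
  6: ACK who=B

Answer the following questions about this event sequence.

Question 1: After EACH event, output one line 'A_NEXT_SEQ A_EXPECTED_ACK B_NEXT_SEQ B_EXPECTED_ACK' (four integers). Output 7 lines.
0 7000 7000 0
14 7000 7000 14
128 7000 7000 14
162 7000 7000 14
162 7000 7000 162
281 7000 7000 281
281 7000 7000 281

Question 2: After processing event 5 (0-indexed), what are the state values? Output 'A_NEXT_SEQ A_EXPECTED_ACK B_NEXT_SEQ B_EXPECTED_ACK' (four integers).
After event 0: A_seq=0 A_ack=7000 B_seq=7000 B_ack=0
After event 1: A_seq=14 A_ack=7000 B_seq=7000 B_ack=14
After event 2: A_seq=128 A_ack=7000 B_seq=7000 B_ack=14
After event 3: A_seq=162 A_ack=7000 B_seq=7000 B_ack=14
After event 4: A_seq=162 A_ack=7000 B_seq=7000 B_ack=162
After event 5: A_seq=281 A_ack=7000 B_seq=7000 B_ack=281

281 7000 7000 281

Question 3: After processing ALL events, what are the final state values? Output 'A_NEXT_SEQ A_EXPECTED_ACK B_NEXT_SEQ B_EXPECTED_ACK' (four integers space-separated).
After event 0: A_seq=0 A_ack=7000 B_seq=7000 B_ack=0
After event 1: A_seq=14 A_ack=7000 B_seq=7000 B_ack=14
After event 2: A_seq=128 A_ack=7000 B_seq=7000 B_ack=14
After event 3: A_seq=162 A_ack=7000 B_seq=7000 B_ack=14
After event 4: A_seq=162 A_ack=7000 B_seq=7000 B_ack=162
After event 5: A_seq=281 A_ack=7000 B_seq=7000 B_ack=281
After event 6: A_seq=281 A_ack=7000 B_seq=7000 B_ack=281

Answer: 281 7000 7000 281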